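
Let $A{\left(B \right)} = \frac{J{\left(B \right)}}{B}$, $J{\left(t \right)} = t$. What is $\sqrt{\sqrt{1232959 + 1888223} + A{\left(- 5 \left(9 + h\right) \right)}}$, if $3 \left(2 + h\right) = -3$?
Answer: $\sqrt{1 + 3 \sqrt{346798}} \approx 42.044$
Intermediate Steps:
$h = -3$ ($h = -2 + \frac{1}{3} \left(-3\right) = -2 - 1 = -3$)
$A{\left(B \right)} = 1$ ($A{\left(B \right)} = \frac{B}{B} = 1$)
$\sqrt{\sqrt{1232959 + 1888223} + A{\left(- 5 \left(9 + h\right) \right)}} = \sqrt{\sqrt{1232959 + 1888223} + 1} = \sqrt{\sqrt{3121182} + 1} = \sqrt{3 \sqrt{346798} + 1} = \sqrt{1 + 3 \sqrt{346798}}$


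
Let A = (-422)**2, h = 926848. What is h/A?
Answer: 231712/44521 ≈ 5.2046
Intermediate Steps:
A = 178084
h/A = 926848/178084 = 926848*(1/178084) = 231712/44521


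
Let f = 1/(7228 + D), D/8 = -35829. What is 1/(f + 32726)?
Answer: 279404/9143775303 ≈ 3.0557e-5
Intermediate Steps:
D = -286632 (D = 8*(-35829) = -286632)
f = -1/279404 (f = 1/(7228 - 286632) = 1/(-279404) = -1/279404 ≈ -3.5790e-6)
1/(f + 32726) = 1/(-1/279404 + 32726) = 1/(9143775303/279404) = 279404/9143775303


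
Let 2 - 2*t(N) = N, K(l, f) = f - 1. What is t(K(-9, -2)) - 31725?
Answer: -63445/2 ≈ -31723.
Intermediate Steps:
K(l, f) = -1 + f
t(N) = 1 - N/2
t(K(-9, -2)) - 31725 = (1 - (-1 - 2)/2) - 31725 = (1 - 1/2*(-3)) - 31725 = (1 + 3/2) - 31725 = 5/2 - 31725 = -63445/2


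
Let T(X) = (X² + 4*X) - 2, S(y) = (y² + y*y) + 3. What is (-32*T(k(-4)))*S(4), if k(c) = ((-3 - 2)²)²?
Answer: -440297760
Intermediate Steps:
S(y) = 3 + 2*y² (S(y) = (y² + y²) + 3 = 2*y² + 3 = 3 + 2*y²)
k(c) = 625 (k(c) = ((-5)²)² = 25² = 625)
T(X) = -2 + X² + 4*X
(-32*T(k(-4)))*S(4) = (-32*(-2 + 625² + 4*625))*(3 + 2*4²) = (-32*(-2 + 390625 + 2500))*(3 + 2*16) = (-32*393123)*(3 + 32) = -12579936*35 = -440297760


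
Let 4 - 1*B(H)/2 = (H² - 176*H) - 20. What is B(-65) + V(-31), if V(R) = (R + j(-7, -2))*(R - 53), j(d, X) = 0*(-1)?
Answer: -28678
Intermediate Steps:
j(d, X) = 0
B(H) = 48 - 2*H² + 352*H (B(H) = 8 - 2*((H² - 176*H) - 20) = 8 - 2*(-20 + H² - 176*H) = 8 + (40 - 2*H² + 352*H) = 48 - 2*H² + 352*H)
V(R) = R*(-53 + R) (V(R) = (R + 0)*(R - 53) = R*(-53 + R))
B(-65) + V(-31) = (48 - 2*(-65)² + 352*(-65)) - 31*(-53 - 31) = (48 - 2*4225 - 22880) - 31*(-84) = (48 - 8450 - 22880) + 2604 = -31282 + 2604 = -28678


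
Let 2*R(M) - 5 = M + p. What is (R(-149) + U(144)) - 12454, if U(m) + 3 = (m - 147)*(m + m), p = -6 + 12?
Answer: -13390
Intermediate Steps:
p = 6
U(m) = -3 + 2*m*(-147 + m) (U(m) = -3 + (m - 147)*(m + m) = -3 + (-147 + m)*(2*m) = -3 + 2*m*(-147 + m))
R(M) = 11/2 + M/2 (R(M) = 5/2 + (M + 6)/2 = 5/2 + (6 + M)/2 = 5/2 + (3 + M/2) = 11/2 + M/2)
(R(-149) + U(144)) - 12454 = ((11/2 + (½)*(-149)) + (-3 - 294*144 + 2*144²)) - 12454 = ((11/2 - 149/2) + (-3 - 42336 + 2*20736)) - 12454 = (-69 + (-3 - 42336 + 41472)) - 12454 = (-69 - 867) - 12454 = -936 - 12454 = -13390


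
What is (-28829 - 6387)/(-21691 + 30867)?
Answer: -142/37 ≈ -3.8378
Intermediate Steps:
(-28829 - 6387)/(-21691 + 30867) = -35216/9176 = -35216*1/9176 = -142/37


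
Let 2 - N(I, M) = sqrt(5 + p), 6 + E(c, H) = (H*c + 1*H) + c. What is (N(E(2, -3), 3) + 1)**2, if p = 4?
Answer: 0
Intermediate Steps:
E(c, H) = -6 + H + c + H*c (E(c, H) = -6 + ((H*c + 1*H) + c) = -6 + ((H*c + H) + c) = -6 + ((H + H*c) + c) = -6 + (H + c + H*c) = -6 + H + c + H*c)
N(I, M) = -1 (N(I, M) = 2 - sqrt(5 + 4) = 2 - sqrt(9) = 2 - 1*3 = 2 - 3 = -1)
(N(E(2, -3), 3) + 1)**2 = (-1 + 1)**2 = 0**2 = 0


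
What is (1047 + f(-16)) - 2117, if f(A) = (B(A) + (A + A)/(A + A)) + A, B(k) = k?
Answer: -1101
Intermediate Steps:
f(A) = 1 + 2*A (f(A) = (A + (A + A)/(A + A)) + A = (A + (2*A)/((2*A))) + A = (A + (2*A)*(1/(2*A))) + A = (A + 1) + A = (1 + A) + A = 1 + 2*A)
(1047 + f(-16)) - 2117 = (1047 + (1 + 2*(-16))) - 2117 = (1047 + (1 - 32)) - 2117 = (1047 - 31) - 2117 = 1016 - 2117 = -1101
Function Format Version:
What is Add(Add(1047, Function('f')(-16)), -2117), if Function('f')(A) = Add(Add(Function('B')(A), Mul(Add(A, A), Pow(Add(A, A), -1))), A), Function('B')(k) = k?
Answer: -1101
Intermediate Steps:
Function('f')(A) = Add(1, Mul(2, A)) (Function('f')(A) = Add(Add(A, Mul(Add(A, A), Pow(Add(A, A), -1))), A) = Add(Add(A, Mul(Mul(2, A), Pow(Mul(2, A), -1))), A) = Add(Add(A, Mul(Mul(2, A), Mul(Rational(1, 2), Pow(A, -1)))), A) = Add(Add(A, 1), A) = Add(Add(1, A), A) = Add(1, Mul(2, A)))
Add(Add(1047, Function('f')(-16)), -2117) = Add(Add(1047, Add(1, Mul(2, -16))), -2117) = Add(Add(1047, Add(1, -32)), -2117) = Add(Add(1047, -31), -2117) = Add(1016, -2117) = -1101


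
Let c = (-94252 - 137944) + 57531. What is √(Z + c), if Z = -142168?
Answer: I*√316833 ≈ 562.88*I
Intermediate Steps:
c = -174665 (c = -232196 + 57531 = -174665)
√(Z + c) = √(-142168 - 174665) = √(-316833) = I*√316833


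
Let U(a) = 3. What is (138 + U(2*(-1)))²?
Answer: 19881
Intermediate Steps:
(138 + U(2*(-1)))² = (138 + 3)² = 141² = 19881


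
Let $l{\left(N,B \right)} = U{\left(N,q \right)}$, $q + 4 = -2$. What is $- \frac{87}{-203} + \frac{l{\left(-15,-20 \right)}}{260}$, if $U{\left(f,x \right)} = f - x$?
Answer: $\frac{717}{1820} \approx 0.39396$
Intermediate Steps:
$q = -6$ ($q = -4 - 2 = -6$)
$l{\left(N,B \right)} = 6 + N$ ($l{\left(N,B \right)} = N - -6 = N + 6 = 6 + N$)
$- \frac{87}{-203} + \frac{l{\left(-15,-20 \right)}}{260} = - \frac{87}{-203} + \frac{6 - 15}{260} = \left(-87\right) \left(- \frac{1}{203}\right) - \frac{9}{260} = \frac{3}{7} - \frac{9}{260} = \frac{717}{1820}$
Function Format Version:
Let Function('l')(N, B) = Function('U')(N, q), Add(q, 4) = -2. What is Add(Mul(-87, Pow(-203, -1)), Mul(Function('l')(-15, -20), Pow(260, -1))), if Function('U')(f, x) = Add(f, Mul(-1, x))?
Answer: Rational(717, 1820) ≈ 0.39396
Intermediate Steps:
q = -6 (q = Add(-4, -2) = -6)
Function('l')(N, B) = Add(6, N) (Function('l')(N, B) = Add(N, Mul(-1, -6)) = Add(N, 6) = Add(6, N))
Add(Mul(-87, Pow(-203, -1)), Mul(Function('l')(-15, -20), Pow(260, -1))) = Add(Mul(-87, Pow(-203, -1)), Mul(Add(6, -15), Pow(260, -1))) = Add(Mul(-87, Rational(-1, 203)), Mul(-9, Rational(1, 260))) = Add(Rational(3, 7), Rational(-9, 260)) = Rational(717, 1820)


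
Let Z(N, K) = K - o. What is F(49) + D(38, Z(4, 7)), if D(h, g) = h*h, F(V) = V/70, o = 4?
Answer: 14447/10 ≈ 1444.7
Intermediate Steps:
F(V) = V/70 (F(V) = V*(1/70) = V/70)
Z(N, K) = -4 + K (Z(N, K) = K - 1*4 = K - 4 = -4 + K)
D(h, g) = h²
F(49) + D(38, Z(4, 7)) = (1/70)*49 + 38² = 7/10 + 1444 = 14447/10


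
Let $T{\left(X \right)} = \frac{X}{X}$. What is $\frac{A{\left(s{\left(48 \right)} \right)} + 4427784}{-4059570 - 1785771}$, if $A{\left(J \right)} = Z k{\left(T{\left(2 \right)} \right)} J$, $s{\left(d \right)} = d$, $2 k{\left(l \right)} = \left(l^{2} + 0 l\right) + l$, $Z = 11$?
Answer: $- \frac{1476104}{1948447} \approx -0.75758$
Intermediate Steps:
$T{\left(X \right)} = 1$
$k{\left(l \right)} = \frac{l}{2} + \frac{l^{2}}{2}$ ($k{\left(l \right)} = \frac{\left(l^{2} + 0 l\right) + l}{2} = \frac{\left(l^{2} + 0\right) + l}{2} = \frac{l^{2} + l}{2} = \frac{l + l^{2}}{2} = \frac{l}{2} + \frac{l^{2}}{2}$)
$A{\left(J \right)} = 11 J$ ($A{\left(J \right)} = 11 \cdot \frac{1}{2} \cdot 1 \left(1 + 1\right) J = 11 \cdot \frac{1}{2} \cdot 1 \cdot 2 J = 11 \cdot 1 J = 11 J$)
$\frac{A{\left(s{\left(48 \right)} \right)} + 4427784}{-4059570 - 1785771} = \frac{11 \cdot 48 + 4427784}{-4059570 - 1785771} = \frac{528 + 4427784}{-5845341} = 4428312 \left(- \frac{1}{5845341}\right) = - \frac{1476104}{1948447}$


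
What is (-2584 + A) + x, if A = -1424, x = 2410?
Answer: -1598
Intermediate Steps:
(-2584 + A) + x = (-2584 - 1424) + 2410 = -4008 + 2410 = -1598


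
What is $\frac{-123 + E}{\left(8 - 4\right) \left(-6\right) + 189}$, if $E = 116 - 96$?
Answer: $- \frac{103}{165} \approx -0.62424$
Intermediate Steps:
$E = 20$
$\frac{-123 + E}{\left(8 - 4\right) \left(-6\right) + 189} = \frac{-123 + 20}{\left(8 - 4\right) \left(-6\right) + 189} = - \frac{103}{4 \left(-6\right) + 189} = - \frac{103}{-24 + 189} = - \frac{103}{165}$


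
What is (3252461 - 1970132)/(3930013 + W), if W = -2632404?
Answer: 1282329/1297609 ≈ 0.98822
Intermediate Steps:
(3252461 - 1970132)/(3930013 + W) = (3252461 - 1970132)/(3930013 - 2632404) = 1282329/1297609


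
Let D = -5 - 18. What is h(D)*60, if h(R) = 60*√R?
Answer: 3600*I*√23 ≈ 17265.0*I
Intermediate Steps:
D = -23
h(D)*60 = (60*√(-23))*60 = (60*(I*√23))*60 = (60*I*√23)*60 = 3600*I*√23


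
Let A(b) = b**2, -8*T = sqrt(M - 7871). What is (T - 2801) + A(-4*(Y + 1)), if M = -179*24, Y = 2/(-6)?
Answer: -25145/9 - 23*I*sqrt(23)/8 ≈ -2793.9 - 13.788*I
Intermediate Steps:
Y = -1/3 (Y = 2*(-1/6) = -1/3 ≈ -0.33333)
M = -4296
T = -23*I*sqrt(23)/8 (T = -sqrt(-4296 - 7871)/8 = -23*I*sqrt(23)/8 ≈ -13.788*I)
(T - 2801) + A(-4*(Y + 1)) = (-23*I*sqrt(23)/8 - 2801) + (-4*(-1/3 + 1))**2 = (-2801 - 23*I*sqrt(23)/8) + (-4*2/3)**2 = (-2801 - 23*I*sqrt(23)/8) + (-8/3)**2 = (-2801 - 23*I*sqrt(23)/8) + 64/9 = -25145/9 - 23*I*sqrt(23)/8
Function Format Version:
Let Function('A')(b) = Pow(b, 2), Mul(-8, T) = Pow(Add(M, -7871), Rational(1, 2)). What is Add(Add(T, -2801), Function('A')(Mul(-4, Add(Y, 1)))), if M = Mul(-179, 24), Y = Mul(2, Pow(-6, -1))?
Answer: Add(Rational(-25145, 9), Mul(Rational(-23, 8), I, Pow(23, Rational(1, 2)))) ≈ Add(-2793.9, Mul(-13.788, I))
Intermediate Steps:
Y = Rational(-1, 3) (Y = Mul(2, Rational(-1, 6)) = Rational(-1, 3) ≈ -0.33333)
M = -4296
T = Mul(Rational(-23, 8), I, Pow(23, Rational(1, 2))) (T = Mul(Rational(-1, 8), Pow(Add(-4296, -7871), Rational(1, 2))) = Mul(Rational(-1, 8), Pow(-12167, Rational(1, 2))) = Mul(Rational(-1, 8), Mul(23, I, Pow(23, Rational(1, 2)))) = Mul(Rational(-23, 8), I, Pow(23, Rational(1, 2))) ≈ Mul(-13.788, I))
Add(Add(T, -2801), Function('A')(Mul(-4, Add(Y, 1)))) = Add(Add(Mul(Rational(-23, 8), I, Pow(23, Rational(1, 2))), -2801), Pow(Mul(-4, Add(Rational(-1, 3), 1)), 2)) = Add(Add(-2801, Mul(Rational(-23, 8), I, Pow(23, Rational(1, 2)))), Pow(Mul(-4, Rational(2, 3)), 2)) = Add(Add(-2801, Mul(Rational(-23, 8), I, Pow(23, Rational(1, 2)))), Pow(Rational(-8, 3), 2)) = Add(Add(-2801, Mul(Rational(-23, 8), I, Pow(23, Rational(1, 2)))), Rational(64, 9)) = Add(Rational(-25145, 9), Mul(Rational(-23, 8), I, Pow(23, Rational(1, 2))))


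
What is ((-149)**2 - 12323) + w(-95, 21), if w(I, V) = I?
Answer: 9783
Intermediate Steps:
((-149)**2 - 12323) + w(-95, 21) = ((-149)**2 - 12323) - 95 = (22201 - 12323) - 95 = 9878 - 95 = 9783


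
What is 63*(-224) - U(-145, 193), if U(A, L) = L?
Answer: -14305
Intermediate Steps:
63*(-224) - U(-145, 193) = 63*(-224) - 1*193 = -14112 - 193 = -14305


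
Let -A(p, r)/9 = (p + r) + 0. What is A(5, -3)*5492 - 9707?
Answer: -108563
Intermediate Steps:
A(p, r) = -9*p - 9*r (A(p, r) = -9*((p + r) + 0) = -9*(p + r) = -9*p - 9*r)
A(5, -3)*5492 - 9707 = (-9*5 - 9*(-3))*5492 - 9707 = (-45 + 27)*5492 - 9707 = -18*5492 - 9707 = -98856 - 9707 = -108563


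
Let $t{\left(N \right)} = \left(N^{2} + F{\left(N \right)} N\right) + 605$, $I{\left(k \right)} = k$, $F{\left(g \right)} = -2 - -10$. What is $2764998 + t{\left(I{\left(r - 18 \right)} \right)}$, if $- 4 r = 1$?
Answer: $\frac{44252641}{16} \approx 2.7658 \cdot 10^{6}$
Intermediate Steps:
$F{\left(g \right)} = 8$ ($F{\left(g \right)} = -2 + 10 = 8$)
$r = - \frac{1}{4}$ ($r = \left(- \frac{1}{4}\right) 1 = - \frac{1}{4} \approx -0.25$)
$t{\left(N \right)} = 605 + N^{2} + 8 N$ ($t{\left(N \right)} = \left(N^{2} + 8 N\right) + 605 = 605 + N^{2} + 8 N$)
$2764998 + t{\left(I{\left(r - 18 \right)} \right)} = 2764998 + \left(605 + \left(- \frac{1}{4} - 18\right)^{2} + 8 \left(- \frac{1}{4} - 18\right)\right) = 2764998 + \left(605 + \left(- \frac{73}{4}\right)^{2} + 8 \left(- \frac{73}{4}\right)\right) = 2764998 + \left(605 + \frac{5329}{16} - 146\right) = 2764998 + \frac{12673}{16} = \frac{44252641}{16}$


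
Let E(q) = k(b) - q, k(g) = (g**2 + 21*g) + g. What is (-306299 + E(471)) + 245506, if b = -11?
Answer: -61385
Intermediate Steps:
k(g) = g**2 + 22*g
E(q) = -121 - q (E(q) = -11*(22 - 11) - q = -11*11 - q = -121 - q)
(-306299 + E(471)) + 245506 = (-306299 + (-121 - 1*471)) + 245506 = (-306299 + (-121 - 471)) + 245506 = (-306299 - 592) + 245506 = -306891 + 245506 = -61385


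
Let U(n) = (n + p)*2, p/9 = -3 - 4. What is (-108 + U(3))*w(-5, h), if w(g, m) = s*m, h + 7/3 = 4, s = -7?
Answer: 2660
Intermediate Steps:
p = -63 (p = 9*(-3 - 4) = 9*(-7) = -63)
h = 5/3 (h = -7/3 + 4 = 5/3 ≈ 1.6667)
w(g, m) = -7*m
U(n) = -126 + 2*n (U(n) = (n - 63)*2 = (-63 + n)*2 = -126 + 2*n)
(-108 + U(3))*w(-5, h) = (-108 + (-126 + 2*3))*(-7*5/3) = (-108 + (-126 + 6))*(-35/3) = (-108 - 120)*(-35/3) = -228*(-35/3) = 2660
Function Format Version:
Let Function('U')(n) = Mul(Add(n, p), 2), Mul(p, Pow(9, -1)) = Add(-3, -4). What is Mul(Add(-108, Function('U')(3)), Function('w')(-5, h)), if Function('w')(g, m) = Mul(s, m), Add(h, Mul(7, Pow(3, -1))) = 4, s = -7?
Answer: 2660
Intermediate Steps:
p = -63 (p = Mul(9, Add(-3, -4)) = Mul(9, -7) = -63)
h = Rational(5, 3) (h = Add(Rational(-7, 3), 4) = Rational(5, 3) ≈ 1.6667)
Function('w')(g, m) = Mul(-7, m)
Function('U')(n) = Add(-126, Mul(2, n)) (Function('U')(n) = Mul(Add(n, -63), 2) = Mul(Add(-63, n), 2) = Add(-126, Mul(2, n)))
Mul(Add(-108, Function('U')(3)), Function('w')(-5, h)) = Mul(Add(-108, Add(-126, Mul(2, 3))), Mul(-7, Rational(5, 3))) = Mul(Add(-108, Add(-126, 6)), Rational(-35, 3)) = Mul(Add(-108, -120), Rational(-35, 3)) = Mul(-228, Rational(-35, 3)) = 2660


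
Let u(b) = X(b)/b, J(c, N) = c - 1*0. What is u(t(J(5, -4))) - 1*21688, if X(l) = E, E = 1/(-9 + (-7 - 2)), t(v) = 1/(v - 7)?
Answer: -195191/9 ≈ -21688.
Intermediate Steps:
J(c, N) = c (J(c, N) = c + 0 = c)
t(v) = 1/(-7 + v)
E = -1/18 (E = 1/(-9 - 9) = 1/(-18) = -1/18 ≈ -0.055556)
X(l) = -1/18
u(b) = -1/(18*b)
u(t(J(5, -4))) - 1*21688 = -1/(18*(1/(-7 + 5))) - 1*21688 = -1/(18*(1/(-2))) - 21688 = -1/(18*(-½)) - 21688 = -1/18*(-2) - 21688 = ⅑ - 21688 = -195191/9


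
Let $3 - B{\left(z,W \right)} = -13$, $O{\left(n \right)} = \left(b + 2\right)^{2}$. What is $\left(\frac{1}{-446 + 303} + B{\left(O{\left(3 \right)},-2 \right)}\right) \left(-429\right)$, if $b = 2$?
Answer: $-6861$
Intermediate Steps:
$O{\left(n \right)} = 16$ ($O{\left(n \right)} = \left(2 + 2\right)^{2} = 4^{2} = 16$)
$B{\left(z,W \right)} = 16$ ($B{\left(z,W \right)} = 3 - -13 = 3 + 13 = 16$)
$\left(\frac{1}{-446 + 303} + B{\left(O{\left(3 \right)},-2 \right)}\right) \left(-429\right) = \left(\frac{1}{-446 + 303} + 16\right) \left(-429\right) = \left(\frac{1}{-143} + 16\right) \left(-429\right) = \left(- \frac{1}{143} + 16\right) \left(-429\right) = \frac{2287}{143} \left(-429\right) = -6861$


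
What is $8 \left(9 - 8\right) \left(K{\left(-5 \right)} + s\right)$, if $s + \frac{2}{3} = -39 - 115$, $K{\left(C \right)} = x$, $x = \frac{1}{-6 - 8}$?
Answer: $- \frac{25996}{21} \approx -1237.9$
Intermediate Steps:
$x = - \frac{1}{14}$ ($x = \frac{1}{-14} = - \frac{1}{14} \approx -0.071429$)
$K{\left(C \right)} = - \frac{1}{14}$
$s = - \frac{464}{3}$ ($s = - \frac{2}{3} - 154 = - \frac{464}{3} \approx -154.67$)
$8 \left(9 - 8\right) \left(K{\left(-5 \right)} + s\right) = 8 \left(9 - 8\right) \left(- \frac{1}{14} - \frac{464}{3}\right) = 8 \cdot 1 \left(- \frac{6499}{42}\right) = 8 \left(- \frac{6499}{42}\right) = - \frac{25996}{21}$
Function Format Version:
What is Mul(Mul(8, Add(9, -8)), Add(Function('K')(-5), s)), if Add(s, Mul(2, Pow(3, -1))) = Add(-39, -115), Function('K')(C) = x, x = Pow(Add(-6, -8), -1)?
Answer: Rational(-25996, 21) ≈ -1237.9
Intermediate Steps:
x = Rational(-1, 14) (x = Pow(-14, -1) = Rational(-1, 14) ≈ -0.071429)
Function('K')(C) = Rational(-1, 14)
s = Rational(-464, 3) (s = Add(Rational(-2, 3), Add(-39, -115)) = Add(Rational(-2, 3), -154) = Rational(-464, 3) ≈ -154.67)
Mul(Mul(8, Add(9, -8)), Add(Function('K')(-5), s)) = Mul(Mul(8, Add(9, -8)), Add(Rational(-1, 14), Rational(-464, 3))) = Mul(Mul(8, 1), Rational(-6499, 42)) = Mul(8, Rational(-6499, 42)) = Rational(-25996, 21)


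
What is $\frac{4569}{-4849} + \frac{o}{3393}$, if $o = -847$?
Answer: $- \frac{1508440}{1265589} \approx -1.1919$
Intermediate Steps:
$\frac{4569}{-4849} + \frac{o}{3393} = \frac{4569}{-4849} - \frac{847}{3393} = 4569 \left(- \frac{1}{4849}\right) - \frac{847}{3393} = - \frac{4569}{4849} - \frac{847}{3393} = - \frac{1508440}{1265589}$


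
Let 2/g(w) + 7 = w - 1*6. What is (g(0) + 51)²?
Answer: 436921/169 ≈ 2585.3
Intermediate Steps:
g(w) = 2/(-13 + w) (g(w) = 2/(-7 + (w - 1*6)) = 2/(-7 + (w - 6)) = 2/(-7 + (-6 + w)) = 2/(-13 + w))
(g(0) + 51)² = (2/(-13 + 0) + 51)² = (2/(-13) + 51)² = (2*(-1/13) + 51)² = (-2/13 + 51)² = (661/13)² = 436921/169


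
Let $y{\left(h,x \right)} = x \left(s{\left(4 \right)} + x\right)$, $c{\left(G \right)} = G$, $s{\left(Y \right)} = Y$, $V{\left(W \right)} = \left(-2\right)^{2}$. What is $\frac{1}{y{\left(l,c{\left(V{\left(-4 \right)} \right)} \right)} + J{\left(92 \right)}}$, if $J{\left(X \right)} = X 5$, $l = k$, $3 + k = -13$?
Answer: $\frac{1}{492} \approx 0.0020325$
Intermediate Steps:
$k = -16$ ($k = -3 - 13 = -16$)
$V{\left(W \right)} = 4$
$l = -16$
$J{\left(X \right)} = 5 X$
$y{\left(h,x \right)} = x \left(4 + x\right)$
$\frac{1}{y{\left(l,c{\left(V{\left(-4 \right)} \right)} \right)} + J{\left(92 \right)}} = \frac{1}{4 \left(4 + 4\right) + 5 \cdot 92} = \frac{1}{4 \cdot 8 + 460} = \frac{1}{32 + 460} = \frac{1}{492}$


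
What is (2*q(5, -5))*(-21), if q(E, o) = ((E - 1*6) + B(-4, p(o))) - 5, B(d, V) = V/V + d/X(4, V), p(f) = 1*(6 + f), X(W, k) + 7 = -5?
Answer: 196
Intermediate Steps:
X(W, k) = -12 (X(W, k) = -7 - 5 = -12)
p(f) = 6 + f
B(d, V) = 1 - d/12 (B(d, V) = V/V + d/(-12) = 1 + d*(-1/12) = 1 - d/12)
q(E, o) = -29/3 + E (q(E, o) = ((E - 1*6) + (1 - 1/12*(-4))) - 5 = ((E - 6) + (1 + ⅓)) - 5 = ((-6 + E) + 4/3) - 5 = (-14/3 + E) - 5 = -29/3 + E)
(2*q(5, -5))*(-21) = (2*(-29/3 + 5))*(-21) = (2*(-14/3))*(-21) = -28/3*(-21) = 196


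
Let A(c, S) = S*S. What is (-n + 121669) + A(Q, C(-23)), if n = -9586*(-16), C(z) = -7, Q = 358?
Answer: -31658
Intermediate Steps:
A(c, S) = S²
n = 153376
(-n + 121669) + A(Q, C(-23)) = (-1*153376 + 121669) + (-7)² = (-153376 + 121669) + 49 = -31707 + 49 = -31658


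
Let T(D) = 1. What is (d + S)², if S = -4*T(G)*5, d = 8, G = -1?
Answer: 144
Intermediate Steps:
S = -20 (S = -4*1*5 = -4*5 = -20)
(d + S)² = (8 - 20)² = (-12)² = 144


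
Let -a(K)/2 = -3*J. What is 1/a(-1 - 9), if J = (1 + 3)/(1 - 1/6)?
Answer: 5/144 ≈ 0.034722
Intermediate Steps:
J = 24/5 (J = 4/(1 - 1*1/6) = 4/(1 - 1/6) = 4/(5/6) = 4*(6/5) = 24/5 ≈ 4.8000)
a(K) = 144/5 (a(K) = -(-6)*24/5 = -2*(-72/5) = 144/5)
1/a(-1 - 9) = 1/(144/5) = 5/144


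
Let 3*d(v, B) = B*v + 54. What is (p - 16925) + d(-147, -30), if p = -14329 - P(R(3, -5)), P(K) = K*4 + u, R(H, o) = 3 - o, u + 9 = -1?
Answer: -29788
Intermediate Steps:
u = -10 (u = -9 - 1 = -10)
P(K) = -10 + 4*K (P(K) = K*4 - 10 = 4*K - 10 = -10 + 4*K)
d(v, B) = 18 + B*v/3 (d(v, B) = (B*v + 54)/3 = (54 + B*v)/3 = 18 + B*v/3)
p = -14351 (p = -14329 - (-10 + 4*(3 - 1*(-5))) = -14329 - (-10 + 4*(3 + 5)) = -14329 - (-10 + 4*8) = -14329 - (-10 + 32) = -14329 - 1*22 = -14329 - 22 = -14351)
(p - 16925) + d(-147, -30) = (-14351 - 16925) + (18 + (⅓)*(-30)*(-147)) = -31276 + (18 + 1470) = -31276 + 1488 = -29788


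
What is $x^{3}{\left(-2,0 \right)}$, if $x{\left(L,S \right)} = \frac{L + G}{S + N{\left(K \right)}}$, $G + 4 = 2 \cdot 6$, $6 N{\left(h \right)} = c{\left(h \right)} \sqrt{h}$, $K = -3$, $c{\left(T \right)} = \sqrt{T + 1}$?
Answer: $- 1296 \sqrt{6} \approx -3174.5$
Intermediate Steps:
$c{\left(T \right)} = \sqrt{1 + T}$
$N{\left(h \right)} = \frac{\sqrt{h} \sqrt{1 + h}}{6}$ ($N{\left(h \right)} = \frac{\sqrt{1 + h} \sqrt{h}}{6} = \frac{\sqrt{h} \sqrt{1 + h}}{6}$)
$G = 8$ ($G = -4 + 2 \cdot 6 = -4 + 12 = 8$)
$x{\left(L,S \right)} = \frac{8 + L}{S - \frac{\sqrt{6}}{6}}$ ($x{\left(L,S \right)} = \frac{L + 8}{S + \frac{\sqrt{-3} \sqrt{1 - 3}}{6}} = \frac{8 + L}{S + \frac{i \sqrt{3} \sqrt{-2}}{6}} = \frac{8 + L}{S + \frac{i \sqrt{3} i \sqrt{2}}{6}} = \frac{8 + L}{S - \frac{\sqrt{6}}{6}}$)
$x^{3}{\left(-2,0 \right)} = \left(\frac{6 \left(8 - 2\right)}{- \sqrt{6} + 6 \cdot 0}\right)^{3} = \left(6 \frac{1}{- \sqrt{6} + 0} \cdot 6\right)^{3} = \left(6 \frac{1}{\left(-1\right) \sqrt{6}} \cdot 6\right)^{3} = \left(6 \left(- \frac{\sqrt{6}}{6}\right) 6\right)^{3} = \left(- 6 \sqrt{6}\right)^{3} = - 1296 \sqrt{6}$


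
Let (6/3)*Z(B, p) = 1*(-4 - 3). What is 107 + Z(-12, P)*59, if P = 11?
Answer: -199/2 ≈ -99.500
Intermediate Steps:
Z(B, p) = -7/2 (Z(B, p) = (1*(-4 - 3))/2 = (1*(-7))/2 = (1/2)*(-7) = -7/2)
107 + Z(-12, P)*59 = 107 - 7/2*59 = 107 - 413/2 = -199/2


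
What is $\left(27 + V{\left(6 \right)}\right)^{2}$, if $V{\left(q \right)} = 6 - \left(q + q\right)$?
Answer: $441$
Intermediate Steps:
$V{\left(q \right)} = 6 - 2 q$
$\left(27 + V{\left(6 \right)}\right)^{2} = \left(27 + \left(6 - 12\right)\right)^{2} = \left(27 - 6\right)^{2} = 21^{2} = 441$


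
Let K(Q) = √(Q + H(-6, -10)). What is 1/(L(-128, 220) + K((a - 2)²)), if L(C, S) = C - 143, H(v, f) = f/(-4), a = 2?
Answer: -542/146877 - √10/146877 ≈ -0.0037117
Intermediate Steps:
H(v, f) = -f/4 (H(v, f) = f*(-¼) = -f/4)
L(C, S) = -143 + C
K(Q) = √(5/2 + Q) (K(Q) = √(Q - ¼*(-10)) = √(Q + 5/2) = √(5/2 + Q))
1/(L(-128, 220) + K((a - 2)²)) = 1/((-143 - 128) + √(10 + 4*(2 - 2)²)/2) = 1/(-271 + √(10 + 4*0²)/2) = 1/(-271 + √(10 + 4*0)/2) = 1/(-271 + √(10 + 0)/2) = 1/(-271 + √10/2)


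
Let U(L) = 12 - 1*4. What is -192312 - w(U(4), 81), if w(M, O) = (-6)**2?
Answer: -192348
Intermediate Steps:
U(L) = 8 (U(L) = 12 - 4 = 8)
w(M, O) = 36
-192312 - w(U(4), 81) = -192312 - 1*36 = -192312 - 36 = -192348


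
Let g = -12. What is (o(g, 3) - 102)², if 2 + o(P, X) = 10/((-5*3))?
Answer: 98596/9 ≈ 10955.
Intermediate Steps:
o(P, X) = -8/3 (o(P, X) = -2 + 10/((-5*3)) = -2 + 10/(-15) = -2 + 10*(-1/15) = -2 - ⅔ = -8/3)
(o(g, 3) - 102)² = (-8/3 - 102)² = (-314/3)² = 98596/9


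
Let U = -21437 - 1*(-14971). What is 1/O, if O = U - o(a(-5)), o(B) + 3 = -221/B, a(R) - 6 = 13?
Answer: -19/122576 ≈ -0.00015501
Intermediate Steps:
a(R) = 19 (a(R) = 6 + 13 = 19)
o(B) = -3 - 221/B
U = -6466 (U = -21437 + 14971 = -6466)
O = -122576/19 (O = -6466 - (-3 - 221/19) = -6466 - 1*(-278/19) = -6466 + 278/19 = -122576/19 ≈ -6451.4)
1/O = 1/(-122576/19) = -19/122576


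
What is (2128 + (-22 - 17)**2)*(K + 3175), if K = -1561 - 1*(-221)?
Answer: 6695915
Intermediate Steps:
K = -1340 (K = -1561 + 221 = -1340)
(2128 + (-22 - 17)**2)*(K + 3175) = (2128 + (-22 - 17)**2)*(-1340 + 3175) = (2128 + (-39)**2)*1835 = (2128 + 1521)*1835 = 3649*1835 = 6695915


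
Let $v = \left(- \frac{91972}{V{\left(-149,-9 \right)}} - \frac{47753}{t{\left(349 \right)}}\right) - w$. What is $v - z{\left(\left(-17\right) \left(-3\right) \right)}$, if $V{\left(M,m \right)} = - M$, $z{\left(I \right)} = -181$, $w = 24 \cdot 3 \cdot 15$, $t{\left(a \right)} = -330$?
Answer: $- \frac{67439393}{49170} \approx -1371.6$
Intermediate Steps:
$w = 1080$ ($w = 72 \cdot 15 = 1080$)
$v = - \frac{76339163}{49170}$ ($v = \left(- \frac{91972}{\left(-1\right) \left(-149\right)} - \frac{47753}{-330}\right) - 1080 = \left(- \frac{91972}{149} - - \frac{47753}{330}\right) - 1080 = \left(\left(-91972\right) \frac{1}{149} + \frac{47753}{330}\right) - 1080 = \left(- \frac{91972}{149} + \frac{47753}{330}\right) - 1080 = - \frac{23235563}{49170} - 1080 = - \frac{76339163}{49170} \approx -1552.6$)
$v - z{\left(\left(-17\right) \left(-3\right) \right)} = - \frac{76339163}{49170} - -181 = - \frac{76339163}{49170} + 181 = - \frac{67439393}{49170}$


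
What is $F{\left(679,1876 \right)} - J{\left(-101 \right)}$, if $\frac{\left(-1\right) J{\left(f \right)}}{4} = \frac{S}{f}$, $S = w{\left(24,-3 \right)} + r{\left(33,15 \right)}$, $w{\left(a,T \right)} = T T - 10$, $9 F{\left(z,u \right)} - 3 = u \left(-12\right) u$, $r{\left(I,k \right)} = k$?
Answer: $- \frac{473942657}{101} \approx -4.6925 \cdot 10^{6}$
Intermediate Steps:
$F{\left(z,u \right)} = \frac{1}{3} - \frac{4 u^{2}}{3}$ ($F{\left(z,u \right)} = \frac{1}{3} + \frac{u \left(-12\right) u}{9} = \frac{1}{3} + \frac{- 12 u u}{9} = \frac{1}{3} + \frac{\left(-12\right) u^{2}}{9} = \frac{1}{3} - \frac{4 u^{2}}{3}$)
$w{\left(a,T \right)} = -10 + T^{2}$ ($w{\left(a,T \right)} = T^{2} - 10 = -10 + T^{2}$)
$S = 14$ ($S = \left(-10 + \left(-3\right)^{2}\right) + 15 = \left(-10 + 9\right) + 15 = -1 + 15 = 14$)
$J{\left(f \right)} = - \frac{56}{f}$ ($J{\left(f \right)} = - 4 \frac{14}{f} = - \frac{56}{f}$)
$F{\left(679,1876 \right)} - J{\left(-101 \right)} = \left(\frac{1}{3} - \frac{4 \cdot 1876^{2}}{3}\right) - - \frac{56}{-101} = \left(\frac{1}{3} - \frac{14077504}{3}\right) - \left(-56\right) \left(- \frac{1}{101}\right) = \left(\frac{1}{3} - \frac{14077504}{3}\right) - \frac{56}{101} = -4692501 - \frac{56}{101} = - \frac{473942657}{101}$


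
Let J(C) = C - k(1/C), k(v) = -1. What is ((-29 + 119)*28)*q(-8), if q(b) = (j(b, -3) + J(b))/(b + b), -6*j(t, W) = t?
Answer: 1785/2 ≈ 892.50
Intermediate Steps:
j(t, W) = -t/6
J(C) = 1 + C (J(C) = C - 1*(-1) = C + 1 = 1 + C)
q(b) = (1 + 5*b/6)/(2*b) (q(b) = (-b/6 + (1 + b))/(b + b) = (1 + 5*b/6)/((2*b)) = (1 + 5*b/6)*(1/(2*b)) = (1 + 5*b/6)/(2*b))
((-29 + 119)*28)*q(-8) = ((-29 + 119)*28)*((1/12)*(6 + 5*(-8))/(-8)) = (90*28)*((1/12)*(-1/8)*(6 - 40)) = 2520*((1/12)*(-1/8)*(-34)) = 2520*(17/48) = 1785/2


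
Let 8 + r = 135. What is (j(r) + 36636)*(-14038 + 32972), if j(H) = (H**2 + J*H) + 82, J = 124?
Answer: 1298777730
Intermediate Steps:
r = 127 (r = -8 + 135 = 127)
j(H) = 82 + H**2 + 124*H (j(H) = (H**2 + 124*H) + 82 = 82 + H**2 + 124*H)
(j(r) + 36636)*(-14038 + 32972) = ((82 + 127**2 + 124*127) + 36636)*(-14038 + 32972) = ((82 + 16129 + 15748) + 36636)*18934 = (31959 + 36636)*18934 = 68595*18934 = 1298777730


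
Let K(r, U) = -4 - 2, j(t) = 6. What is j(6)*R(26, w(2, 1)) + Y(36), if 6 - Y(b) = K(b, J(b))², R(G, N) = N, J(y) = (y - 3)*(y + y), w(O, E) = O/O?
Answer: -24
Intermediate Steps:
w(O, E) = 1
J(y) = 2*y*(-3 + y) (J(y) = (-3 + y)*(2*y) = 2*y*(-3 + y))
K(r, U) = -6
Y(b) = -30 (Y(b) = 6 - 1*(-6)² = 6 - 1*36 = 6 - 36 = -30)
j(6)*R(26, w(2, 1)) + Y(36) = 6*1 - 30 = 6 - 30 = -24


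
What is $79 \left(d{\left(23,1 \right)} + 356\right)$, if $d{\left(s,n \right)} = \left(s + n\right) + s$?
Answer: $31837$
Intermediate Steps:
$d{\left(s,n \right)} = n + 2 s$ ($d{\left(s,n \right)} = \left(n + s\right) + s = n + 2 s$)
$79 \left(d{\left(23,1 \right)} + 356\right) = 79 \left(\left(1 + 2 \cdot 23\right) + 356\right) = 79 \left(\left(1 + 46\right) + 356\right) = 79 \left(47 + 356\right) = 79 \cdot 403 = 31837$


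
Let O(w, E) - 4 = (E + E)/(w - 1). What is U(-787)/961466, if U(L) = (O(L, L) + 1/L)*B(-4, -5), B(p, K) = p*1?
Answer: -1859287/74532363587 ≈ -2.4946e-5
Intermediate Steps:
B(p, K) = p
O(w, E) = 4 + 2*E/(-1 + w) (O(w, E) = 4 + (E + E)/(w - 1) = 4 + (2*E)/(-1 + w) = 4 + 2*E/(-1 + w))
U(L) = -4/L - 8*(-2 + 3*L)/(-1 + L) (U(L) = (2*(-2 + L + 2*L)/(-1 + L) + 1/L)*(-4) = (2*(-2 + 3*L)/(-1 + L) + 1/L)*(-4) = (1/L + 2*(-2 + 3*L)/(-1 + L))*(-4) = -4/L - 8*(-2 + 3*L)/(-1 + L))
U(-787)/961466 = (4*(1 - 6*(-787)² + 3*(-787))/(-787*(-1 - 787)))/961466 = (4*(-1/787)*(1 - 6*619369 - 2361)/(-788))*(1/961466) = (4*(-1/787)*(-1/788)*(1 - 3716214 - 2361))*(1/961466) = (4*(-1/787)*(-1/788)*(-3718574))*(1/961466) = -3718574/155039*1/961466 = -1859287/74532363587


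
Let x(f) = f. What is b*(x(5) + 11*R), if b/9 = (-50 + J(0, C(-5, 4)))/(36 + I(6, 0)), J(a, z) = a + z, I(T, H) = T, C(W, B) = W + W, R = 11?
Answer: -1620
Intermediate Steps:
C(W, B) = 2*W
b = -90/7 (b = 9*((-50 + (0 + 2*(-5)))/(36 + 6)) = 9*((-50 + (0 - 10))/42) = 9*((-50 - 10)*(1/42)) = 9*(-60*1/42) = 9*(-10/7) = -90/7 ≈ -12.857)
b*(x(5) + 11*R) = -90*(5 + 11*11)/7 = -90*(5 + 121)/7 = -90/7*126 = -1620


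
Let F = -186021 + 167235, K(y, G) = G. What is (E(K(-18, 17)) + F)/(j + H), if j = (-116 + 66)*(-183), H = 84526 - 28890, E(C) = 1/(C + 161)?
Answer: -3343907/11531908 ≈ -0.28997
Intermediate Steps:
E(C) = 1/(161 + C)
H = 55636
j = 9150 (j = -50*(-183) = 9150)
F = -18786
(E(K(-18, 17)) + F)/(j + H) = (1/(161 + 17) - 18786)/(9150 + 55636) = (1/178 - 18786)/64786 = (1/178 - 18786)*(1/64786) = -3343907/178*1/64786 = -3343907/11531908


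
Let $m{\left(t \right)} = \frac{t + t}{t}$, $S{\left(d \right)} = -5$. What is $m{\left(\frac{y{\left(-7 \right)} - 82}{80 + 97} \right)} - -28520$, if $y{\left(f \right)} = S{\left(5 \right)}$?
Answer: $28522$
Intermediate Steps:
$y{\left(f \right)} = -5$
$m{\left(t \right)} = 2$ ($m{\left(t \right)} = \frac{2 t}{t} = 2$)
$m{\left(\frac{y{\left(-7 \right)} - 82}{80 + 97} \right)} - -28520 = 2 - -28520 = 2 + 28520 = 28522$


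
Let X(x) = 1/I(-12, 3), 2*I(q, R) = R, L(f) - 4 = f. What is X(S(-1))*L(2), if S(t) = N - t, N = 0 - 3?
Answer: 4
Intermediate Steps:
L(f) = 4 + f
N = -3
I(q, R) = R/2
S(t) = -3 - t
X(x) = ⅔ (X(x) = 1/((½)*3) = 1/(3/2) = ⅔)
X(S(-1))*L(2) = 2*(4 + 2)/3 = (⅔)*6 = 4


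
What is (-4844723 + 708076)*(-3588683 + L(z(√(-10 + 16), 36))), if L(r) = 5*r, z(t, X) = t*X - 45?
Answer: 14846045511476 - 744596460*√6 ≈ 1.4844e+13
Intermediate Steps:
z(t, X) = -45 + X*t (z(t, X) = X*t - 45 = -45 + X*t)
(-4844723 + 708076)*(-3588683 + L(z(√(-10 + 16), 36))) = (-4844723 + 708076)*(-3588683 + 5*(-45 + 36*√(-10 + 16))) = -4136647*(-3588683 + 5*(-45 + 36*√6)) = -4136647*(-3588683 + (-225 + 180*√6)) = -4136647*(-3588908 + 180*√6) = 14846045511476 - 744596460*√6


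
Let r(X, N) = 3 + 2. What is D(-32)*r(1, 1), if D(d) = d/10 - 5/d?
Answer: -487/32 ≈ -15.219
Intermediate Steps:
r(X, N) = 5
D(d) = -5/d + d/10 (D(d) = d*(⅒) - 5/d = d/10 - 5/d = -5/d + d/10)
D(-32)*r(1, 1) = (-5/(-32) + (⅒)*(-32))*5 = (-5*(-1/32) - 16/5)*5 = (5/32 - 16/5)*5 = -487/160*5 = -487/32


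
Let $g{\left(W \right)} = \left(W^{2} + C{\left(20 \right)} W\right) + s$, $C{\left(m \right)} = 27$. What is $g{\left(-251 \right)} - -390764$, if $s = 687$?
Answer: $447675$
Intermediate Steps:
$g{\left(W \right)} = 687 + W^{2} + 27 W$ ($g{\left(W \right)} = \left(W^{2} + 27 W\right) + 687 = 687 + W^{2} + 27 W$)
$g{\left(-251 \right)} - -390764 = \left(687 + \left(-251\right)^{2} + 27 \left(-251\right)\right) - -390764 = \left(687 + 63001 - 6777\right) + 390764 = 56911 + 390764 = 447675$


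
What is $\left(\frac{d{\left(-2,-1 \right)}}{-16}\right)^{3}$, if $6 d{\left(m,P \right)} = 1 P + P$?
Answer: $\frac{1}{110592} \approx 9.0422 \cdot 10^{-6}$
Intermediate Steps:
$d{\left(m,P \right)} = \frac{P}{3}$ ($d{\left(m,P \right)} = \frac{1 P + P}{6} = \frac{P + P}{6} = \frac{2 P}{6} = \frac{P}{3}$)
$\left(\frac{d{\left(-2,-1 \right)}}{-16}\right)^{3} = \left(\frac{\frac{1}{3} \left(-1\right)}{-16}\right)^{3} = \left(\left(- \frac{1}{3}\right) \left(- \frac{1}{16}\right)\right)^{3} = \left(\frac{1}{48}\right)^{3} = \frac{1}{110592}$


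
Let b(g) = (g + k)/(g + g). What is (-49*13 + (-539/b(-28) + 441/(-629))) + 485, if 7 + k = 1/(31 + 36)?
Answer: -187147896/184297 ≈ -1015.5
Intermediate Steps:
k = -468/67 (k = -7 + 1/(31 + 36) = -7 + 1/67 = -468/67 ≈ -6.9851)
b(g) = (-468/67 + g)/(2*g) (b(g) = (g - 468/67)/(g + g) = (-468/67 + g)/((2*g)) = (-468/67 + g)*(1/(2*g)) = (-468/67 + g)/(2*g))
(-49*13 + (-539/b(-28) + 441/(-629))) + 485 = (-49*13 + (-539*(-3752/(-468 + 67*(-28))) + 441/(-629))) + 485 = (-637 + (-539*(-3752/(-468 - 1876)) + 441*(-1/629))) + 485 = (-637 + (-539/((1/134)*(-1/28)*(-2344)) - 441/629)) + 485 = (-637 + (-539/293/469 - 441/629)) + 485 = (-637 + (-539*469/293 - 441/629)) + 485 = (-637 + (-252791/293 - 441/629)) + 485 = (-637 - 159134752/184297) + 485 = -276531941/184297 + 485 = -187147896/184297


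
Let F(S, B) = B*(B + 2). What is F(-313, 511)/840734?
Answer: 262143/840734 ≈ 0.31180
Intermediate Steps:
F(S, B) = B*(2 + B)
F(-313, 511)/840734 = (511*(2 + 511))/840734 = (511*513)*(1/840734) = 262143*(1/840734) = 262143/840734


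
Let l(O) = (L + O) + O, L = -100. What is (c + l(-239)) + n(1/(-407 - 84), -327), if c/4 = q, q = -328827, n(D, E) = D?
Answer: -646100027/491 ≈ -1.3159e+6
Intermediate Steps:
l(O) = -100 + 2*O (l(O) = (-100 + O) + O = -100 + 2*O)
c = -1315308 (c = 4*(-328827) = -1315308)
(c + l(-239)) + n(1/(-407 - 84), -327) = (-1315308 + (-100 + 2*(-239))) + 1/(-407 - 84) = (-1315308 + (-100 - 478)) + 1/(-491) = (-1315308 - 578) - 1/491 = -1315886 - 1/491 = -646100027/491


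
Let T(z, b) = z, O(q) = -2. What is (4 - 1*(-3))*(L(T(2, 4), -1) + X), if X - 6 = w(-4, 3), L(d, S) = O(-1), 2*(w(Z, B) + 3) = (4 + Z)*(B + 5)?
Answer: 7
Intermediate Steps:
w(Z, B) = -3 + (4 + Z)*(5 + B)/2 (w(Z, B) = -3 + ((4 + Z)*(B + 5))/2 = -3 + ((4 + Z)*(5 + B))/2 = -3 + (4 + Z)*(5 + B)/2)
L(d, S) = -2
X = 3 (X = 6 + (7 + 2*3 + (5/2)*(-4) + (½)*3*(-4)) = 6 + (7 + 6 - 10 - 6) = 6 - 3 = 3)
(4 - 1*(-3))*(L(T(2, 4), -1) + X) = (4 - 1*(-3))*(-2 + 3) = (4 + 3)*1 = 7*1 = 7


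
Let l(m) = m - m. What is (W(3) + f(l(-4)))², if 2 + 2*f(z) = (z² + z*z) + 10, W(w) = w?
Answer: 49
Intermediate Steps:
l(m) = 0
f(z) = 4 + z² (f(z) = -1 + ((z² + z*z) + 10)/2 = -1 + ((z² + z²) + 10)/2 = -1 + (2*z² + 10)/2 = -1 + (10 + 2*z²)/2 = -1 + (5 + z²) = 4 + z²)
(W(3) + f(l(-4)))² = (3 + (4 + 0²))² = (3 + (4 + 0))² = (3 + 4)² = 7² = 49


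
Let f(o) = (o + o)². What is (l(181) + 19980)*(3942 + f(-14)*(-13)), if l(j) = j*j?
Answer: -329631250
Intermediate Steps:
l(j) = j²
f(o) = 4*o² (f(o) = (2*o)² = 4*o²)
(l(181) + 19980)*(3942 + f(-14)*(-13)) = (181² + 19980)*(3942 + (4*(-14)²)*(-13)) = (32761 + 19980)*(3942 + (4*196)*(-13)) = 52741*(3942 + 784*(-13)) = 52741*(3942 - 10192) = 52741*(-6250) = -329631250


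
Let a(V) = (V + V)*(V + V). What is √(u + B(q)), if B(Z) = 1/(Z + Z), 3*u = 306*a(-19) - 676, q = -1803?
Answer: 5*√8499069146/1202 ≈ 383.49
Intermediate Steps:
a(V) = 4*V² (a(V) = (2*V)*(2*V) = 4*V²)
u = 441188/3 (u = (306*(4*(-19)²) - 676)/3 = (306*(4*361) - 676)/3 = (306*1444 - 676)/3 = (441864 - 676)/3 = (⅓)*441188 = 441188/3 ≈ 1.4706e+5)
B(Z) = 1/(2*Z)
√(u + B(q)) = √(441188/3 + (½)/(-1803)) = √(441188/3 + (½)*(-1/1803)) = √(441188/3 - 1/3606) = √(176769325/1202) = 5*√8499069146/1202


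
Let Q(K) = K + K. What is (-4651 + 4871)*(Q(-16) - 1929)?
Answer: -431420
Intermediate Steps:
Q(K) = 2*K
(-4651 + 4871)*(Q(-16) - 1929) = (-4651 + 4871)*(2*(-16) - 1929) = 220*(-32 - 1929) = 220*(-1961) = -431420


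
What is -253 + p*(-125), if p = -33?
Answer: 3872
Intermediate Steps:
-253 + p*(-125) = -253 - 33*(-125) = -253 + 4125 = 3872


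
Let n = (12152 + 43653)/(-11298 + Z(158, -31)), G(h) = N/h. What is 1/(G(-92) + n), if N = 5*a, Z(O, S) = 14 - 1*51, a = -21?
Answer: -208564/788777 ≈ -0.26441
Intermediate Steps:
Z(O, S) = -37 (Z(O, S) = 14 - 51 = -37)
N = -105 (N = 5*(-21) = -105)
G(h) = -105/h
n = -11161/2267 (n = (12152 + 43653)/(-11298 - 37) = 55805/(-11335) = 55805*(-1/11335) = -11161/2267 ≈ -4.9232)
1/(G(-92) + n) = 1/(-105/(-92) - 11161/2267) = 1/(-105*(-1/92) - 11161/2267) = 1/(105/92 - 11161/2267) = 1/(-788777/208564) = -208564/788777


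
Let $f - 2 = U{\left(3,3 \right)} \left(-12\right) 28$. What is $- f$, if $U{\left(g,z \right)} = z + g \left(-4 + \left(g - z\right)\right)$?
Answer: $-3026$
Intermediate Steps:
$U{\left(g,z \right)} = z + g \left(-4 + g - z\right)$
$f = 3026$ ($f = 2 + \left(3 + 3^{2} - 12 - 3 \cdot 3\right) \left(-12\right) 28 = 2 + \left(3 + 9 - 12 - 9\right) \left(-12\right) 28 = 2 + \left(-9\right) \left(-12\right) 28 = 2 + 108 \cdot 28 = 2 + 3024 = 3026$)
$- f = \left(-1\right) 3026 = -3026$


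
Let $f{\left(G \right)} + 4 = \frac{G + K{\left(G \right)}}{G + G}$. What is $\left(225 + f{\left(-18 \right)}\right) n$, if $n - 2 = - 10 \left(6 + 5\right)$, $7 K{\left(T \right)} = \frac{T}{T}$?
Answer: $- \frac{167451}{7} \approx -23922.0$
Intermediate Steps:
$K{\left(T \right)} = \frac{1}{7}$ ($K{\left(T \right)} = \frac{T \frac{1}{T}}{7} = \frac{1}{7} \cdot 1 = \frac{1}{7}$)
$n = -108$ ($n = 2 - 10 \left(6 + 5\right) = 2 - 110 = -108$)
$f{\left(G \right)} = -4 + \frac{\frac{1}{7} + G}{2 G}$ ($f{\left(G \right)} = -4 + \frac{G + \frac{1}{7}}{G + G} = -4 + \frac{\frac{1}{7} + G}{2 G}$)
$\left(225 + f{\left(-18 \right)}\right) n = \left(225 + \frac{1 - -882}{14 \left(-18\right)}\right) \left(-108\right) = \left(225 + \frac{1}{14} \left(- \frac{1}{18}\right) \left(1 + 882\right)\right) \left(-108\right) = \left(225 + \frac{1}{14} \left(- \frac{1}{18}\right) 883\right) \left(-108\right) = \left(225 - \frac{883}{252}\right) \left(-108\right) = \frac{55817}{252} \left(-108\right) = - \frac{167451}{7}$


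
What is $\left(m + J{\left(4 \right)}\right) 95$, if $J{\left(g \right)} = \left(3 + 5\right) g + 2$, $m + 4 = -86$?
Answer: $-5320$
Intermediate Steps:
$m = -90$ ($m = -4 - 86 = -90$)
$J{\left(g \right)} = 2 + 8 g$ ($J{\left(g \right)} = 8 g + 2 = 2 + 8 g$)
$\left(m + J{\left(4 \right)}\right) 95 = \left(-90 + \left(2 + 8 \cdot 4\right)\right) 95 = \left(-90 + \left(2 + 32\right)\right) 95 = \left(-90 + 34\right) 95 = \left(-56\right) 95 = -5320$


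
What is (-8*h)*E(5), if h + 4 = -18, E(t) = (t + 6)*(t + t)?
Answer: 19360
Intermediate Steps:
E(t) = 2*t*(6 + t) (E(t) = (6 + t)*(2*t) = 2*t*(6 + t))
h = -22 (h = -4 - 18 = -22)
(-8*h)*E(5) = (-8*(-22))*(2*5*(6 + 5)) = 176*(2*5*11) = 176*110 = 19360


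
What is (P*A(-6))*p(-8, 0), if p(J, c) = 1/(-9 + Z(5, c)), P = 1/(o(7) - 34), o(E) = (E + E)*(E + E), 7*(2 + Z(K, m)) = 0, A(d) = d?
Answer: 1/297 ≈ 0.0033670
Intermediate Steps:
Z(K, m) = -2 (Z(K, m) = -2 + (1/7)*0 = -2 + 0 = -2)
o(E) = 4*E**2 (o(E) = (2*E)*(2*E) = 4*E**2)
P = 1/162 (P = 1/(4*7**2 - 34) = 1/(4*49 - 34) = 1/(196 - 34) = 1/162 ≈ 0.0061728)
p(J, c) = -1/11 (p(J, c) = 1/(-9 - 2) = 1/(-11) = -1/11)
(P*A(-6))*p(-8, 0) = ((1/162)*(-6))*(-1/11) = -1/27*(-1/11) = 1/297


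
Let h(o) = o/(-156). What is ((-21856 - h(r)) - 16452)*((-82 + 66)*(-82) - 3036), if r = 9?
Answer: 858557603/13 ≈ 6.6043e+7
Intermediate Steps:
h(o) = -o/156 (h(o) = o*(-1/156) = -o/156)
((-21856 - h(r)) - 16452)*((-82 + 66)*(-82) - 3036) = ((-21856 - (-1)*9/156) - 16452)*((-82 + 66)*(-82) - 3036) = ((-21856 - 1*(-3/52)) - 16452)*(-16*(-82) - 3036) = ((-21856 + 3/52) - 16452)*(1312 - 3036) = (-1136509/52 - 16452)*(-1724) = -1992013/52*(-1724) = 858557603/13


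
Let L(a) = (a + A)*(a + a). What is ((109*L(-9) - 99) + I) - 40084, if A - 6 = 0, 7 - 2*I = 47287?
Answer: -57937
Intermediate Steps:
I = -23640 (I = 7/2 - ½*47287 = 7/2 - 47287/2 = -23640)
A = 6 (A = 6 + 0 = 6)
L(a) = 2*a*(6 + a) (L(a) = (a + 6)*(a + a) = (6 + a)*(2*a) = 2*a*(6 + a))
((109*L(-9) - 99) + I) - 40084 = ((109*(2*(-9)*(6 - 9)) - 99) - 23640) - 40084 = ((109*(2*(-9)*(-3)) - 99) - 23640) - 40084 = ((109*54 - 99) - 23640) - 40084 = ((5886 - 99) - 23640) - 40084 = (5787 - 23640) - 40084 = -17853 - 40084 = -57937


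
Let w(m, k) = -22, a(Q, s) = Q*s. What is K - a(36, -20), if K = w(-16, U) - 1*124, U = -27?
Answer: 574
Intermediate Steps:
K = -146 (K = -22 - 1*124 = -22 - 124 = -146)
K - a(36, -20) = -146 - 36*(-20) = -146 - 1*(-720) = -146 + 720 = 574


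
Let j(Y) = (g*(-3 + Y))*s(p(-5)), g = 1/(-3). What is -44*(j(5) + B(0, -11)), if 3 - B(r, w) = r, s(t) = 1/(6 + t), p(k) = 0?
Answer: -1144/9 ≈ -127.11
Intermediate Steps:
g = -⅓ ≈ -0.33333
B(r, w) = 3 - r
j(Y) = ⅙ - Y/18 (j(Y) = (-(-3 + Y)/3)/(6 + 0) = (1 - Y/3)/6 = (1 - Y/3)*(⅙) = ⅙ - Y/18)
-44*(j(5) + B(0, -11)) = -44*((⅙ - 1/18*5) + (3 - 1*0)) = -44*((⅙ - 5/18) + (3 + 0)) = -44*(-⅑ + 3) = -44*26/9 = -1144/9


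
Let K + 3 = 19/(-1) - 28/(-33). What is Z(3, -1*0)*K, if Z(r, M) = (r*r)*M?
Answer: 0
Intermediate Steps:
Z(r, M) = M*r² (Z(r, M) = r²*M = M*r²)
K = -698/33 (K = -3 + (19/(-1) - 28/(-33)) = -3 + (19*(-1) - 28*(-1/33)) = -3 + (-19 + 28/33) = -3 - 599/33 = -698/33 ≈ -21.152)
Z(3, -1*0)*K = (-1*0*3²)*(-698/33) = (0*9)*(-698/33) = 0*(-698/33) = 0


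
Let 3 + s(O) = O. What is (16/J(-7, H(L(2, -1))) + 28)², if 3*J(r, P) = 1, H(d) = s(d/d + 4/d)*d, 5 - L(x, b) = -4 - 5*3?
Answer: 5776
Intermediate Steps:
L(x, b) = 24 (L(x, b) = 5 - (-4 - 5*3) = 5 - (-4 - 15) = 5 - 1*(-19) = 5 + 19 = 24)
s(O) = -3 + O
H(d) = d*(-2 + 4/d) (H(d) = (-3 + (d/d + 4/d))*d = (-3 + (1 + 4/d))*d = (-2 + 4/d)*d = d*(-2 + 4/d))
J(r, P) = ⅓ (J(r, P) = (⅓)*1 = ⅓)
(16/J(-7, H(L(2, -1))) + 28)² = (16/(⅓) + 28)² = (16*3 + 28)² = (48 + 28)² = 76² = 5776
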